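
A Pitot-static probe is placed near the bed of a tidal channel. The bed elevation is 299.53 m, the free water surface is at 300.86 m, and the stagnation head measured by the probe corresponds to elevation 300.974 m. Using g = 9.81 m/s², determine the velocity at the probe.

v ≈ 1.50 m/s

Near the bed, under hydrostatic conditions, the piezometric head (z + ψ) equals the free-surface elevation, 300.86 m.
Velocity head = total − piezometric = 300.974 − 300.86 = 0.114 m.
v = √(2g·h_v) = √(2 × 9.81 × 0.114) = 1.50 m/s.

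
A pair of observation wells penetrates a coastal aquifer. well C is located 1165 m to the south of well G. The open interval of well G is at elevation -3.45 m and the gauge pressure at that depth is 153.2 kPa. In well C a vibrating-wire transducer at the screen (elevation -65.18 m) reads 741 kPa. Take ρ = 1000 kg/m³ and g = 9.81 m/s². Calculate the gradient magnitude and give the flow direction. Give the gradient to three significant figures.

Pressure head at well G: ψ = P/(ρg) = 153.2×1000 / (1000 × 9.81) = 15.62 m.
Total head at well G: h = z + ψ = -3.45 + 15.62 = 12.17 m.
Pressure head at well C: ψ = P/(ρg) = 741×1000 / (1000 × 9.81) = 75.54 m.
Total head at well C: h = z + ψ = -65.18 + 75.54 = 10.36 m.
Head difference: h(well G) − h(well C) = 12.17 − 10.36 = 1.81 m.
Hydraulic gradient: i = |Δh| / L = 1.81 / 1165 = 0.00155.
Flow is from higher to lower head: from well G toward well C, i.e. toward the south.

i ≈ 0.00155; groundwater flows toward the south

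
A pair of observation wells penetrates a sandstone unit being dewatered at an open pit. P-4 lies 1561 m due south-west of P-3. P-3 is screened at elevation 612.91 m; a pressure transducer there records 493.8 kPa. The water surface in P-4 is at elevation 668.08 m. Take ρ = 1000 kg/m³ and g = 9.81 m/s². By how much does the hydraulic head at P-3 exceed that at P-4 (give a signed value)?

Δh ≈ -4.83 m

Pressure head at P-3: ψ = P/(ρg) = 493.8×1000 / (1000 × 9.81) = 50.34 m.
Total head at P-3: h = z + ψ = 612.91 + 50.34 = 663.25 m.
Total head at P-4: h = 668.08 m (water level in the piezometer is the total head).
Head difference: h(P-3) − h(P-4) = 663.25 − 668.08 = -4.83 m.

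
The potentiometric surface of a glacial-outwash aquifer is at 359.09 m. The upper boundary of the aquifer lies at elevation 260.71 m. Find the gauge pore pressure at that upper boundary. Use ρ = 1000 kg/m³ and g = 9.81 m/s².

Pressure head at the aquifer top: ψ = h − z = 359.09 − 260.71 = 98.38 m.
P = ρgψ = 1000 × 9.81 × 98.38 = 965108 Pa ≈ 965 kPa.

P ≈ 965 kPa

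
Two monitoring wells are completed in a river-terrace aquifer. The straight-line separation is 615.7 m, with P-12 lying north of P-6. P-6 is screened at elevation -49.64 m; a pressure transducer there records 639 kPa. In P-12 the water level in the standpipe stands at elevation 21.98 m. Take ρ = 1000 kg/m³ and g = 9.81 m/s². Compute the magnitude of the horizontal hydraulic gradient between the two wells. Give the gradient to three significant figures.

Pressure head at P-6: ψ = P/(ρg) = 639×1000 / (1000 × 9.81) = 65.14 m.
Total head at P-6: h = z + ψ = -49.64 + 65.14 = 15.50 m.
Total head at P-12: h = 21.98 m (water level in the piezometer is the total head).
Head difference: h(P-6) − h(P-12) = 15.50 − 21.98 = -6.48 m.
Hydraulic gradient: i = |Δh| / L = 6.48 / 615.7 = 0.0105.

i ≈ 0.0105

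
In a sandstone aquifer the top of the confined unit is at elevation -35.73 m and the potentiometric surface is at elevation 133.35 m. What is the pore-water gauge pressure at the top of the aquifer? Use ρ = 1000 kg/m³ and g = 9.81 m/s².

Pressure head at the aquifer top: ψ = h − z = 133.35 − (-35.73) = 169.08 m.
P = ρgψ = 1000 × 9.81 × 169.08 = 1658675 Pa ≈ 1660 kPa.

P ≈ 1660 kPa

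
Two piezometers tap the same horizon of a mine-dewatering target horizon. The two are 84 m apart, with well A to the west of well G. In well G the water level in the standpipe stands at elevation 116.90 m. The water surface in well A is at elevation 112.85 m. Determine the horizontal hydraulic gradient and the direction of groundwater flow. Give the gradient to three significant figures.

i ≈ 0.0482; groundwater flows toward the west

Total head at well G: h = 116.90 m (water level in the piezometer is the total head).
Total head at well A: h = 112.85 m (water level in the piezometer is the total head).
Head difference: h(well G) − h(well A) = 116.90 − 112.85 = 4.05 m.
Hydraulic gradient: i = |Δh| / L = 4.05 / 84 = 0.0482.
Flow is from higher to lower head: from well G toward well A, i.e. toward the west.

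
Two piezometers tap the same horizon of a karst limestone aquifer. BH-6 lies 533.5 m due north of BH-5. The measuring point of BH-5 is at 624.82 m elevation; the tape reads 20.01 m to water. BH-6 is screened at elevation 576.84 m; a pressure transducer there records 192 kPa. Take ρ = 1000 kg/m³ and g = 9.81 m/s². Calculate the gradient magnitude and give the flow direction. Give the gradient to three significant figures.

Total head at BH-5: h = 624.82 − 20.01 = 604.81 m.
Pressure head at BH-6: ψ = P/(ρg) = 192×1000 / (1000 × 9.81) = 19.57 m.
Total head at BH-6: h = z + ψ = 576.84 + 19.57 = 596.41 m.
Head difference: h(BH-5) − h(BH-6) = 604.81 − 596.41 = 8.40 m.
Hydraulic gradient: i = |Δh| / L = 8.40 / 533.5 = 0.0157.
Flow is from higher to lower head: from BH-5 toward BH-6, i.e. toward the north.

i ≈ 0.0157; groundwater flows toward the north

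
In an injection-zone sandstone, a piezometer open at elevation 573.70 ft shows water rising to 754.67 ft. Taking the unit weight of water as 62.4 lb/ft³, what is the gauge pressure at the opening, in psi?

Pressure head ψ = h − z = 754.67 − 573.70 = 180.97 ft.
P = γ·ψ / 144 = 62.4 × 180.97 / 144 = 78.4 psi.

P ≈ 78.4 psi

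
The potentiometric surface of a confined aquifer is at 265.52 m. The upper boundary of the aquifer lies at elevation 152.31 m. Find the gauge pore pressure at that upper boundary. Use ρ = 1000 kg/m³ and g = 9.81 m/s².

P ≈ 1110 kPa

Pressure head at the aquifer top: ψ = h − z = 265.52 − 152.31 = 113.21 m.
P = ρgψ = 1000 × 9.81 × 113.21 = 1110590 Pa ≈ 1110 kPa.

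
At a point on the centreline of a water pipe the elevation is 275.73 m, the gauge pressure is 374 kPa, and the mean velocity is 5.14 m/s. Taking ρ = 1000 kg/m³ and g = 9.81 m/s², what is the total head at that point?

h ≈ 315.20 m

Pressure head ψ = P/(ρg) = 374×1000 / (1000 × 9.81) = 38.12 m.
Velocity head = v²/(2g) = 5.14² / (2 × 9.81) = 1.347 m.
h = z + ψ + v²/(2g) = 275.73 + 38.12 + 1.347 = 315.20 m.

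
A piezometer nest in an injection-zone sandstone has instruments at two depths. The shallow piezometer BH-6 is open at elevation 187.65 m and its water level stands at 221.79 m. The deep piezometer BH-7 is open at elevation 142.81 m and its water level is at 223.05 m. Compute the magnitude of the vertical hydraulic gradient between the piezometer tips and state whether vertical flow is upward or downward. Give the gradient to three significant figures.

|i_v| ≈ 0.0281; vertical flow is upward

Total head at BH-6: h = 221.79 m (water level in the standpipe).
Total head at BH-7: h = 223.05 m.
Δh = h(BH-6) − h(BH-7) = 221.79 − 223.05 = -1.26 m.
Vertical separation Δz = 187.65 − 142.81 = 44.84 m.
|i_v| = |Δh| / Δz = 1.26 / 44.84 = 0.0281.
Head is higher in the deep piezometer, so vertical flow is upward (discharge condition).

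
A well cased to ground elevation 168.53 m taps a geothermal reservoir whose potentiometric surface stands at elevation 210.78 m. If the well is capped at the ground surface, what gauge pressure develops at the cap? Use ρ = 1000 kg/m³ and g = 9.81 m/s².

Head above the cap: Δh = 210.78 − 168.53 = 42.25 m.
P = ρgΔh = 1000 × 9.81 × 42.25 = 414472 Pa ≈ 414 kPa.

P ≈ 414 kPa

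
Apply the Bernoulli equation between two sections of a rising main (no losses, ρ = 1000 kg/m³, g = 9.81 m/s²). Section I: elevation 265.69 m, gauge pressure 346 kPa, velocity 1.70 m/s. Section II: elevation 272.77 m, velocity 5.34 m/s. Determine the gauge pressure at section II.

P₂ ≈ 264 kPa

Pressure head at I: ψ₁ = P₁/(ρg) = 346×1000 / (1000 × 9.81) = 35.27 m.
Velocity heads: v₁²/2g = 1.70²/19.62 = 0.147 m; v₂²/2g = 5.34²/19.62 = 1.453 m.
Total head H = z₁ + ψ₁ + v₁²/2g = 265.69 + 35.27 + 0.147 = 301.11 m.
ψ₂ = H − z₂ − v₂²/2g = 301.11 − 272.77 − 1.453 = 26.89 m.
P₂ = ρgψ₂ = 1000 × 9.81 × 26.89 ≈ 264 kPa.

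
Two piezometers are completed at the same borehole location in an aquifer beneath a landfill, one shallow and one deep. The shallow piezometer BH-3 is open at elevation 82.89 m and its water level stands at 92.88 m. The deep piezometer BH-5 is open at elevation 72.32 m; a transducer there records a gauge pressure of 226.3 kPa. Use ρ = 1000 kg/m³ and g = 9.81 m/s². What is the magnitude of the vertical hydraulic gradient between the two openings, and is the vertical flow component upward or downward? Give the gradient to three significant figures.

|i_v| ≈ 0.237; vertical flow is upward

Total head at BH-3: h = 92.88 m (water level in the standpipe).
Pressure head at BH-5: ψ = P/(ρg) = 226.3×1000 / (1000 × 9.81) = 23.07 m.
Total head at BH-5: h = z + ψ = 72.32 + 23.07 = 95.39 m.
Δh = h(BH-3) − h(BH-5) = 92.88 − 95.39 = -2.51 m.
Vertical separation Δz = 82.89 − 72.32 = 10.57 m.
|i_v| = |Δh| / Δz = 2.51 / 10.57 = 0.237.
Head is higher in the deep piezometer, so vertical flow is upward (discharge condition).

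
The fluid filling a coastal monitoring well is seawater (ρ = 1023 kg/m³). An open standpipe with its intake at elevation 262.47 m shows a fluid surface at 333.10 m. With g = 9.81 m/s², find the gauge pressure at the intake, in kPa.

P ≈ 709 kPa

Pressure head ψ = h − z = 333.10 − 262.47 = 70.63 m.
P = ρgψ = 1023 × 9.81 × 70.63 = 708817 Pa ≈ 709 kPa.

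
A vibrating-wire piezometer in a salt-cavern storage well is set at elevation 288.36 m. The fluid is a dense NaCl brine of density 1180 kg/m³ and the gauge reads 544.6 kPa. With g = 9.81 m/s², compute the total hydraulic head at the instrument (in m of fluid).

ψ = P/(ρg) = 544.6×1000 / (1180 × 9.81) = 47.05 m.
h = z + ψ = 288.36 + 47.05 = 335.41 m.

h ≈ 335.41 m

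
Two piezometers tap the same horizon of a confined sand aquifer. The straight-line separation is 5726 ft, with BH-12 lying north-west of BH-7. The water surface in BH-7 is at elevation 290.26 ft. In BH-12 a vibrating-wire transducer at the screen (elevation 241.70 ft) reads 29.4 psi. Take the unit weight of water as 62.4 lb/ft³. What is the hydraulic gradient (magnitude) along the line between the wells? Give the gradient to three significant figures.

i ≈ 0.00337

Total head at BH-7: h = 290.26 ft (water level in the piezometer is the total head).
Pressure head at BH-12: ψ = 144·P/γ = 144 × 29.4 / 62.4 = 67.85 ft.
Total head at BH-12: h = z + ψ = 241.70 + 67.85 = 309.55 ft.
Head difference: h(BH-7) − h(BH-12) = 290.26 − 309.55 = -19.29 ft.
Hydraulic gradient: i = |Δh| / L = 19.29 / 5726 = 0.00337.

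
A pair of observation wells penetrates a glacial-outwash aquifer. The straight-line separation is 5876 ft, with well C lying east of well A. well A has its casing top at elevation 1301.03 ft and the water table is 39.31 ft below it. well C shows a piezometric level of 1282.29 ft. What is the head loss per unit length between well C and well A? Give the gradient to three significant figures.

Total head at well A: h = 1301.03 − 39.31 = 1261.72 ft.
Total head at well C: h = 1282.29 ft (water level in the piezometer is the total head).
Head difference: h(well A) − h(well C) = 1261.72 − 1282.29 = -20.57 ft.
Hydraulic gradient: i = |Δh| / L = 20.57 / 5876 = 0.00350.

i ≈ 0.00350 ft/ft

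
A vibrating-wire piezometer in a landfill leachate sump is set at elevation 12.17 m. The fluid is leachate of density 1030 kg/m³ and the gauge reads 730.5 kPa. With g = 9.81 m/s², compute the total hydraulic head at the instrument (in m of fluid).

h ≈ 84.47 m

ψ = P/(ρg) = 730.5×1000 / (1030 × 9.81) = 72.30 m.
h = z + ψ = 12.17 + 72.30 = 84.47 m.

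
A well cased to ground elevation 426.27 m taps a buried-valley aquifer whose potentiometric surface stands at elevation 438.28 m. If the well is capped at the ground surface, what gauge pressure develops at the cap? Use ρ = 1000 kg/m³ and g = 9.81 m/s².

P ≈ 118 kPa

Head above the cap: Δh = 438.28 − 426.27 = 12.01 m.
P = ρgΔh = 1000 × 9.81 × 12.01 = 117818 Pa ≈ 118 kPa.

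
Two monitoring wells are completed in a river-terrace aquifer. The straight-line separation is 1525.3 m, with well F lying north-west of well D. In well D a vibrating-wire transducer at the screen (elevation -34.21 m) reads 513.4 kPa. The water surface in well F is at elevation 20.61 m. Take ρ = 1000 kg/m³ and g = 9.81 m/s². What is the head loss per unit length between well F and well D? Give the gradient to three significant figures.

Pressure head at well D: ψ = P/(ρg) = 513.4×1000 / (1000 × 9.81) = 52.33 m.
Total head at well D: h = z + ψ = -34.21 + 52.33 = 18.12 m.
Total head at well F: h = 20.61 m (water level in the piezometer is the total head).
Head difference: h(well D) − h(well F) = 18.12 − 20.61 = -2.49 m.
Hydraulic gradient: i = |Δh| / L = 2.49 / 1525.3 = 0.00163.

i ≈ 0.00163 m/m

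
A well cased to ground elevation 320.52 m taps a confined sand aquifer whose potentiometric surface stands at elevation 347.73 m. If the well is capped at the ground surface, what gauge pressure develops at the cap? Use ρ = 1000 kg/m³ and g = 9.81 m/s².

Head above the cap: Δh = 347.73 − 320.52 = 27.21 m.
P = ρgΔh = 1000 × 9.81 × 27.21 = 266930 Pa ≈ 267 kPa.

P ≈ 267 kPa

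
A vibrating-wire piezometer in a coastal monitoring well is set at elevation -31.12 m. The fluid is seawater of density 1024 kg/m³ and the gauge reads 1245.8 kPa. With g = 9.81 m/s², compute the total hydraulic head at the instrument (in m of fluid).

ψ = P/(ρg) = 1245.8×1000 / (1024 × 9.81) = 124.02 m.
h = z + ψ = -31.12 + 124.02 = 92.90 m.

h ≈ 92.90 m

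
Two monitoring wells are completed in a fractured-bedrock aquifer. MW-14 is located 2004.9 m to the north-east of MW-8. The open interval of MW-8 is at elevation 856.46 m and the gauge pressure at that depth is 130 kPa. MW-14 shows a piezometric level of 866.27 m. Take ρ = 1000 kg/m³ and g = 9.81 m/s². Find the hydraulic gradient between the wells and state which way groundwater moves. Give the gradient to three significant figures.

i ≈ 0.00172; groundwater flows toward the north-east

Pressure head at MW-8: ψ = P/(ρg) = 130×1000 / (1000 × 9.81) = 13.25 m.
Total head at MW-8: h = z + ψ = 856.46 + 13.25 = 869.71 m.
Total head at MW-14: h = 866.27 m (water level in the piezometer is the total head).
Head difference: h(MW-8) − h(MW-14) = 869.71 − 866.27 = 3.44 m.
Hydraulic gradient: i = |Δh| / L = 3.44 / 2004.9 = 0.00172.
Flow is from higher to lower head: from MW-8 toward MW-14, i.e. toward the north-east.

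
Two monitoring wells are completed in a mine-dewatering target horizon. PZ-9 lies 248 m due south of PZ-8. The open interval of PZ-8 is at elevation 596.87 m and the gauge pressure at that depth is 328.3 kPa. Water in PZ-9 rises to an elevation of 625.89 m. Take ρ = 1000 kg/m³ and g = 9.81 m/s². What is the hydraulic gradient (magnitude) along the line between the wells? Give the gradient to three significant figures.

i ≈ 0.0179

Pressure head at PZ-8: ψ = P/(ρg) = 328.3×1000 / (1000 × 9.81) = 33.47 m.
Total head at PZ-8: h = z + ψ = 596.87 + 33.47 = 630.34 m.
Total head at PZ-9: h = 625.89 m (water level in the piezometer is the total head).
Head difference: h(PZ-8) − h(PZ-9) = 630.34 − 625.89 = 4.45 m.
Hydraulic gradient: i = |Δh| / L = 4.45 / 248 = 0.0179.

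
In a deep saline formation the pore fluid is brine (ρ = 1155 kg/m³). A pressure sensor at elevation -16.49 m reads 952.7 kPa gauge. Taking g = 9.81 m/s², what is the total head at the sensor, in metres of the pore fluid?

ψ = P/(ρg) = 952.7×1000 / (1155 × 9.81) = 84.08 m.
h = z + ψ = -16.49 + 84.08 = 67.59 m.

h ≈ 67.59 m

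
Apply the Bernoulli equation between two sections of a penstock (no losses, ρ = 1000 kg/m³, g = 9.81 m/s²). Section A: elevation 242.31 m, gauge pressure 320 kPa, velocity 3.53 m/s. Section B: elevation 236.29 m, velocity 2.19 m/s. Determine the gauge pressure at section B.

Pressure head at A: ψ₁ = P₁/(ρg) = 320×1000 / (1000 × 9.81) = 32.62 m.
Velocity heads: v₁²/2g = 3.53²/19.62 = 0.635 m; v₂²/2g = 2.19²/19.62 = 0.244 m.
Total head H = z₁ + ψ₁ + v₁²/2g = 242.31 + 32.62 + 0.635 = 275.56 m.
ψ₂ = H − z₂ − v₂²/2g = 275.56 − 236.29 − 0.244 = 39.03 m.
P₂ = ρgψ₂ = 1000 × 9.81 × 39.03 ≈ 383 kPa.

P₂ ≈ 383 kPa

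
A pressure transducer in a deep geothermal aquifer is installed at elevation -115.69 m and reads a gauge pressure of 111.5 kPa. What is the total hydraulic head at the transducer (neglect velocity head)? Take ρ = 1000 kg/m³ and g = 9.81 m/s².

ψ = P/(ρg) = 111.5×1000 / (1000 × 9.81) = 11.37 m.
h = z + ψ = -115.69 + 11.37 = -104.32 m.

h ≈ -104.32 m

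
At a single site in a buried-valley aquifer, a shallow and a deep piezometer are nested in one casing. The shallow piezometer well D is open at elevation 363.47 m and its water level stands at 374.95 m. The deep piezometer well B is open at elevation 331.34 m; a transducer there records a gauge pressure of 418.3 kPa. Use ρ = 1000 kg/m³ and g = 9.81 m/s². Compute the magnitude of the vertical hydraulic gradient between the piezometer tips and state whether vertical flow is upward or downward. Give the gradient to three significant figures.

|i_v| ≈ 0.0302; vertical flow is downward

Total head at well D: h = 374.95 m (water level in the standpipe).
Pressure head at well B: ψ = P/(ρg) = 418.3×1000 / (1000 × 9.81) = 42.64 m.
Total head at well B: h = z + ψ = 331.34 + 42.64 = 373.98 m.
Δh = h(well D) − h(well B) = 374.95 − 373.98 = 0.97 m.
Vertical separation Δz = 363.47 − 331.34 = 32.13 m.
|i_v| = |Δh| / Δz = 0.97 / 32.13 = 0.0302.
Head is higher in the shallow piezometer, so vertical flow is downward (recharge condition).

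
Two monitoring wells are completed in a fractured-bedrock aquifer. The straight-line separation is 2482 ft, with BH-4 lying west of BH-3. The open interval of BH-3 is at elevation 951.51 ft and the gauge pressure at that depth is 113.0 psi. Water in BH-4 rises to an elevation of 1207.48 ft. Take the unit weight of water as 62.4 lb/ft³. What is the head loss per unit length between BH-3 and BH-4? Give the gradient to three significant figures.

i ≈ 0.00193 ft/ft

Pressure head at BH-3: ψ = 144·P/γ = 144 × 113.0 / 62.4 = 260.77 ft.
Total head at BH-3: h = z + ψ = 951.51 + 260.77 = 1212.28 ft.
Total head at BH-4: h = 1207.48 ft (water level in the piezometer is the total head).
Head difference: h(BH-3) − h(BH-4) = 1212.28 − 1207.48 = 4.80 ft.
Hydraulic gradient: i = |Δh| / L = 4.80 / 2482 = 0.00193.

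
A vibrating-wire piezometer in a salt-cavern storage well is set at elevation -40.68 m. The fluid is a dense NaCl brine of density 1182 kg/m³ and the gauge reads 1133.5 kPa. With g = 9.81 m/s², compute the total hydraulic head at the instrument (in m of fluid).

ψ = P/(ρg) = 1133.5×1000 / (1182 × 9.81) = 97.75 m.
h = z + ψ = -40.68 + 97.75 = 57.07 m.

h ≈ 57.07 m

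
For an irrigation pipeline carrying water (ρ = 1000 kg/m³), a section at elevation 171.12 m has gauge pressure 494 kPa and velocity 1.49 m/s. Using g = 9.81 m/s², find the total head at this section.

Pressure head ψ = P/(ρg) = 494×1000 / (1000 × 9.81) = 50.36 m.
Velocity head = v²/(2g) = 1.49² / (2 × 9.81) = 0.113 m.
h = z + ψ + v²/(2g) = 171.12 + 50.36 + 0.113 = 221.59 m.

h ≈ 221.59 m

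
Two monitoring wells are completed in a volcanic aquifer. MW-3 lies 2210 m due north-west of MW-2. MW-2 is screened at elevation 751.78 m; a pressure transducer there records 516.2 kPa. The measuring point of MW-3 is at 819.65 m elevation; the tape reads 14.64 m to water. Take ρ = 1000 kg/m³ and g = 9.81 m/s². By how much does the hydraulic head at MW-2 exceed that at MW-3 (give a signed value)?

Δh ≈ -0.61 m

Pressure head at MW-2: ψ = P/(ρg) = 516.2×1000 / (1000 × 9.81) = 52.62 m.
Total head at MW-2: h = z + ψ = 751.78 + 52.62 = 804.40 m.
Total head at MW-3: h = 819.65 − 14.64 = 805.01 m.
Head difference: h(MW-2) − h(MW-3) = 804.40 − 805.01 = -0.61 m.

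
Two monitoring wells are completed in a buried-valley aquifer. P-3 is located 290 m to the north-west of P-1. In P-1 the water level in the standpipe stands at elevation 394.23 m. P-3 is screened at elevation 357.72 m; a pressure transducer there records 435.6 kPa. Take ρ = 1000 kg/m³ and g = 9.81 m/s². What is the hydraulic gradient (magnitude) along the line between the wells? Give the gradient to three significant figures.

Total head at P-1: h = 394.23 m (water level in the piezometer is the total head).
Pressure head at P-3: ψ = P/(ρg) = 435.6×1000 / (1000 × 9.81) = 44.40 m.
Total head at P-3: h = z + ψ = 357.72 + 44.40 = 402.12 m.
Head difference: h(P-1) − h(P-3) = 394.23 − 402.12 = -7.89 m.
Hydraulic gradient: i = |Δh| / L = 7.89 / 290 = 0.0272.

i ≈ 0.0272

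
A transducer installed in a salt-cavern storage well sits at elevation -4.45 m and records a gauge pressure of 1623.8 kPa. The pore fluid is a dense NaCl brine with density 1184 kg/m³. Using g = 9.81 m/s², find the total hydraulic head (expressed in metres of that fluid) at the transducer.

ψ = P/(ρg) = 1623.8×1000 / (1184 × 9.81) = 139.80 m.
h = z + ψ = -4.45 + 139.80 = 135.35 m.

h ≈ 135.35 m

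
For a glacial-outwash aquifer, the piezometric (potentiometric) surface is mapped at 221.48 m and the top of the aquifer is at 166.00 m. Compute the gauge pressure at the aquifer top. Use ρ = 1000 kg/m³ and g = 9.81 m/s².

P ≈ 544 kPa

Pressure head at the aquifer top: ψ = h − z = 221.48 − 166.00 = 55.48 m.
P = ρgψ = 1000 × 9.81 × 55.48 = 544259 Pa ≈ 544 kPa.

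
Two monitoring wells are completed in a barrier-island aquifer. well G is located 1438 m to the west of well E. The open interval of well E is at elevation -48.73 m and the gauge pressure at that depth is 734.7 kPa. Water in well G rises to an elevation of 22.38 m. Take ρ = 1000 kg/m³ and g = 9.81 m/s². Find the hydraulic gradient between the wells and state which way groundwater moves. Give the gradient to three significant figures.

i ≈ 0.00263; groundwater flows toward the west

Pressure head at well E: ψ = P/(ρg) = 734.7×1000 / (1000 × 9.81) = 74.89 m.
Total head at well E: h = z + ψ = -48.73 + 74.89 = 26.16 m.
Total head at well G: h = 22.38 m (water level in the piezometer is the total head).
Head difference: h(well E) − h(well G) = 26.16 − 22.38 = 3.78 m.
Hydraulic gradient: i = |Δh| / L = 3.78 / 1438 = 0.00263.
Flow is from higher to lower head: from well E toward well G, i.e. toward the west.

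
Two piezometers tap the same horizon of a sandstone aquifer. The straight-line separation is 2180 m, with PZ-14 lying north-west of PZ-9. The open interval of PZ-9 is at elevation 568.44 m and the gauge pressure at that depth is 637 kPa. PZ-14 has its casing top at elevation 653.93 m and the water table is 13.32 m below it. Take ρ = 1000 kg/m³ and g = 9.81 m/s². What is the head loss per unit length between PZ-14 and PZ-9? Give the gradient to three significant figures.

i ≈ 0.00332 m/m

Pressure head at PZ-9: ψ = P/(ρg) = 637×1000 / (1000 × 9.81) = 64.93 m.
Total head at PZ-9: h = z + ψ = 568.44 + 64.93 = 633.37 m.
Total head at PZ-14: h = 653.93 − 13.32 = 640.61 m.
Head difference: h(PZ-9) − h(PZ-14) = 633.37 − 640.61 = -7.24 m.
Hydraulic gradient: i = |Δh| / L = 7.24 / 2180 = 0.00332.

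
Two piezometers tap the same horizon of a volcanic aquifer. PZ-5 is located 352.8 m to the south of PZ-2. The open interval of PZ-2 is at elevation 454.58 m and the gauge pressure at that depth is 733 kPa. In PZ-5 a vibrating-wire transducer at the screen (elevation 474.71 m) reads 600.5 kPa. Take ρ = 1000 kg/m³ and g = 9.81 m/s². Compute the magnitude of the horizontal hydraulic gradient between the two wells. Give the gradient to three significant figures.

Pressure head at PZ-2: ψ = P/(ρg) = 733×1000 / (1000 × 9.81) = 74.72 m.
Total head at PZ-2: h = z + ψ = 454.58 + 74.72 = 529.30 m.
Pressure head at PZ-5: ψ = P/(ρg) = 600.5×1000 / (1000 × 9.81) = 61.21 m.
Total head at PZ-5: h = z + ψ = 474.71 + 61.21 = 535.92 m.
Head difference: h(PZ-2) − h(PZ-5) = 529.30 − 535.92 = -6.62 m.
Hydraulic gradient: i = |Δh| / L = 6.62 / 352.8 = 0.0188.

i ≈ 0.0188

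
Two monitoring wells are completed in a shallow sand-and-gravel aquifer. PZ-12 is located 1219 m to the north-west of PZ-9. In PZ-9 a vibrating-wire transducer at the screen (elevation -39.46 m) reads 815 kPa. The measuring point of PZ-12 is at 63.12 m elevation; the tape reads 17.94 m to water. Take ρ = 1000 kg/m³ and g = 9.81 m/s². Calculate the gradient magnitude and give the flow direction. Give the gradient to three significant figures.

i ≈ 0.00128; groundwater flows toward the south-east

Pressure head at PZ-9: ψ = P/(ρg) = 815×1000 / (1000 × 9.81) = 83.08 m.
Total head at PZ-9: h = z + ψ = -39.46 + 83.08 = 43.62 m.
Total head at PZ-12: h = 63.12 − 17.94 = 45.18 m.
Head difference: h(PZ-9) − h(PZ-12) = 43.62 − 45.18 = -1.56 m.
Hydraulic gradient: i = |Δh| / L = 1.56 / 1219 = 0.00128.
Flow is from higher to lower head: from PZ-12 toward PZ-9, i.e. toward the south-east.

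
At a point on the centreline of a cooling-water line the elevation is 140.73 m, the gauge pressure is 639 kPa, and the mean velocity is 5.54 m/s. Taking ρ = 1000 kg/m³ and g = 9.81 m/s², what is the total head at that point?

Pressure head ψ = P/(ρg) = 639×1000 / (1000 × 9.81) = 65.14 m.
Velocity head = v²/(2g) = 5.54² / (2 × 9.81) = 1.564 m.
h = z + ψ + v²/(2g) = 140.73 + 65.14 + 1.564 = 207.43 m.

h ≈ 207.43 m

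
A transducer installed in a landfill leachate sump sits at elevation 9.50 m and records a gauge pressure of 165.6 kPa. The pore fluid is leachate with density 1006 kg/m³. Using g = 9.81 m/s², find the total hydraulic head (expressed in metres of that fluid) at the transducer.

h ≈ 26.28 m

ψ = P/(ρg) = 165.6×1000 / (1006 × 9.81) = 16.78 m.
h = z + ψ = 9.50 + 16.78 = 26.28 m.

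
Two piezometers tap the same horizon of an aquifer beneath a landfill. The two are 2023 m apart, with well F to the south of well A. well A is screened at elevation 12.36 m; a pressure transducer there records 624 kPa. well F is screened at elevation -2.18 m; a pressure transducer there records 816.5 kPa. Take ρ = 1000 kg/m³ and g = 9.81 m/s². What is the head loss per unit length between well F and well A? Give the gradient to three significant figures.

Pressure head at well A: ψ = P/(ρg) = 624×1000 / (1000 × 9.81) = 63.61 m.
Total head at well A: h = z + ψ = 12.36 + 63.61 = 75.97 m.
Pressure head at well F: ψ = P/(ρg) = 816.5×1000 / (1000 × 9.81) = 83.23 m.
Total head at well F: h = z + ψ = -2.18 + 83.23 = 81.05 m.
Head difference: h(well A) − h(well F) = 75.97 − 81.05 = -5.08 m.
Hydraulic gradient: i = |Δh| / L = 5.08 / 2023 = 0.00251.

i ≈ 0.00251 m/m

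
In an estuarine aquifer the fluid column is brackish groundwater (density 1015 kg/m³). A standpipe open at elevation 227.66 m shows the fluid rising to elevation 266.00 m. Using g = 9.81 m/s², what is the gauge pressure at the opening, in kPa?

Pressure head ψ = h − z = 266.00 − 227.66 = 38.34 m.
P = ρgψ = 1015 × 9.81 × 38.34 = 381757 Pa ≈ 382 kPa.

P ≈ 382 kPa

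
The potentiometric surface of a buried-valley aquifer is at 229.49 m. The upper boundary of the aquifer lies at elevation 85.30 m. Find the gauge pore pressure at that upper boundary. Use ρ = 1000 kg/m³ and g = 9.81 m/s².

P ≈ 1410 kPa

Pressure head at the aquifer top: ψ = h − z = 229.49 − 85.30 = 144.19 m.
P = ρgψ = 1000 × 9.81 × 144.19 = 1414504 Pa ≈ 1410 kPa.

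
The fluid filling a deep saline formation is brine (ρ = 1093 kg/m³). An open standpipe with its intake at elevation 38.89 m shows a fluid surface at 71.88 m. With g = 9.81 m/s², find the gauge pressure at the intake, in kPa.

P ≈ 354 kPa

Pressure head ψ = h − z = 71.88 − 38.89 = 32.99 m.
P = ρgψ = 1093 × 9.81 × 32.99 = 353730 Pa ≈ 354 kPa.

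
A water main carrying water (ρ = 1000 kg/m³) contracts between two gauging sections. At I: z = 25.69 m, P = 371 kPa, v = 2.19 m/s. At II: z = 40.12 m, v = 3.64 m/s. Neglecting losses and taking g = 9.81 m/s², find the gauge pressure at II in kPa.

P₂ ≈ 225 kPa

Pressure head at I: ψ₁ = P₁/(ρg) = 371×1000 / (1000 × 9.81) = 37.82 m.
Velocity heads: v₁²/2g = 2.19²/19.62 = 0.244 m; v₂²/2g = 3.64²/19.62 = 0.675 m.
Total head H = z₁ + ψ₁ + v₁²/2g = 25.69 + 37.82 + 0.244 = 63.75 m.
ψ₂ = H − z₂ − v₂²/2g = 63.75 − 40.12 − 0.675 = 22.96 m.
P₂ = ρgψ₂ = 1000 × 9.81 × 22.96 ≈ 225 kPa.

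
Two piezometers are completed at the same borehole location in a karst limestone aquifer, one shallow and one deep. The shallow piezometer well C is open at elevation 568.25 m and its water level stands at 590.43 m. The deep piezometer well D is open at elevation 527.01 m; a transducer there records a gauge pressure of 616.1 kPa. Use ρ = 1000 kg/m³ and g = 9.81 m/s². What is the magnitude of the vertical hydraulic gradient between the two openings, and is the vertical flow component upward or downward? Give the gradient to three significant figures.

Total head at well C: h = 590.43 m (water level in the standpipe).
Pressure head at well D: ψ = P/(ρg) = 616.1×1000 / (1000 × 9.81) = 62.80 m.
Total head at well D: h = z + ψ = 527.01 + 62.80 = 589.81 m.
Δh = h(well C) − h(well D) = 590.43 − 589.81 = 0.62 m.
Vertical separation Δz = 568.25 − 527.01 = 41.24 m.
|i_v| = |Δh| / Δz = 0.62 / 41.24 = 0.0150.
Head is higher in the shallow piezometer, so vertical flow is downward (recharge condition).

|i_v| ≈ 0.0150; vertical flow is downward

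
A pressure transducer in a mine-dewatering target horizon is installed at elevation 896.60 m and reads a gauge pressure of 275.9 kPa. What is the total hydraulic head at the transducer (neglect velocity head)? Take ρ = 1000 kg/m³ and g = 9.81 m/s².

h ≈ 924.72 m

ψ = P/(ρg) = 275.9×1000 / (1000 × 9.81) = 28.12 m.
h = z + ψ = 896.60 + 28.12 = 924.72 m.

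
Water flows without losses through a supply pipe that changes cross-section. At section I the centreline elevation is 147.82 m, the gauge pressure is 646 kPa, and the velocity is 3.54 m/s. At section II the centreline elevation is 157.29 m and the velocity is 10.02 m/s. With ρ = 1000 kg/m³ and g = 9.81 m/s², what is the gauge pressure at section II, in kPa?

Pressure head at I: ψ₁ = P₁/(ρg) = 646×1000 / (1000 × 9.81) = 65.85 m.
Velocity heads: v₁²/2g = 3.54²/19.62 = 0.639 m; v₂²/2g = 10.02²/19.62 = 5.117 m.
Total head H = z₁ + ψ₁ + v₁²/2g = 147.82 + 65.85 + 0.639 = 214.31 m.
ψ₂ = H − z₂ − v₂²/2g = 214.31 − 157.29 − 5.117 = 51.90 m.
P₂ = ρgψ₂ = 1000 × 9.81 × 51.90 ≈ 509 kPa.

P₂ ≈ 509 kPa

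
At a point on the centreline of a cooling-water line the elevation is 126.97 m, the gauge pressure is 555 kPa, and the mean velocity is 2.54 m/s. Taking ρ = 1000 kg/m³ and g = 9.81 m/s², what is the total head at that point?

h ≈ 183.87 m

Pressure head ψ = P/(ρg) = 555×1000 / (1000 × 9.81) = 56.57 m.
Velocity head = v²/(2g) = 2.54² / (2 × 9.81) = 0.329 m.
h = z + ψ + v²/(2g) = 126.97 + 56.57 + 0.329 = 183.87 m.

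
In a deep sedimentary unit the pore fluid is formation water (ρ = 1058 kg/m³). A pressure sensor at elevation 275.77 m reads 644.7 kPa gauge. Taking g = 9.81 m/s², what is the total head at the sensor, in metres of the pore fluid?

h ≈ 337.89 m

ψ = P/(ρg) = 644.7×1000 / (1058 × 9.81) = 62.12 m.
h = z + ψ = 275.77 + 62.12 = 337.89 m.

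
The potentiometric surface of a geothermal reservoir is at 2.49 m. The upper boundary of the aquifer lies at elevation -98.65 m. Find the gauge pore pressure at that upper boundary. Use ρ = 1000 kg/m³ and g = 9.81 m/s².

P ≈ 992 kPa

Pressure head at the aquifer top: ψ = h − z = 2.49 − (-98.65) = 101.14 m.
P = ρgψ = 1000 × 9.81 × 101.14 = 992183 Pa ≈ 992 kPa.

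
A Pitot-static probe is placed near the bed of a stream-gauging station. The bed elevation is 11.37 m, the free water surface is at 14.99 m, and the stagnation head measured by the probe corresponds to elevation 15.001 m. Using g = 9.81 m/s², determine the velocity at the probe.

v ≈ 0.465 m/s

Near the bed, under hydrostatic conditions, the piezometric head (z + ψ) equals the free-surface elevation, 14.99 m.
Velocity head = total − piezometric = 15.001 − 14.99 = 0.011 m.
v = √(2g·h_v) = √(2 × 9.81 × 0.011) = 0.465 m/s.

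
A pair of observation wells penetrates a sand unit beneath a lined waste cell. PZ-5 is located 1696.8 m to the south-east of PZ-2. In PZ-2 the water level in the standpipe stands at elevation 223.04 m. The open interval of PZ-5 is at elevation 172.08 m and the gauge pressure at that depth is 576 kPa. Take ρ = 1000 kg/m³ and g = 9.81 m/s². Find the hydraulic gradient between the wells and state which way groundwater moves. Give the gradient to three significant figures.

i ≈ 0.00457; groundwater flows toward the north-west

Total head at PZ-2: h = 223.04 m (water level in the piezometer is the total head).
Pressure head at PZ-5: ψ = P/(ρg) = 576×1000 / (1000 × 9.81) = 58.72 m.
Total head at PZ-5: h = z + ψ = 172.08 + 58.72 = 230.80 m.
Head difference: h(PZ-2) − h(PZ-5) = 223.04 − 230.80 = -7.76 m.
Hydraulic gradient: i = |Δh| / L = 7.76 / 1696.8 = 0.00457.
Flow is from higher to lower head: from PZ-5 toward PZ-2, i.e. toward the north-west.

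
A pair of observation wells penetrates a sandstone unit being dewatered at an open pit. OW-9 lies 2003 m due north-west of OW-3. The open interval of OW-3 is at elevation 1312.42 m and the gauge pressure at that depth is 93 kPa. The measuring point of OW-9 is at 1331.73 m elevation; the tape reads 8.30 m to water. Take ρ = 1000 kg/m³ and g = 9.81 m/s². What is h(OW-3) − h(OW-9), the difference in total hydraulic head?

Pressure head at OW-3: ψ = P/(ρg) = 93×1000 / (1000 × 9.81) = 9.48 m.
Total head at OW-3: h = z + ψ = 1312.42 + 9.48 = 1321.90 m.
Total head at OW-9: h = 1331.73 − 8.30 = 1323.43 m.
Head difference: h(OW-3) − h(OW-9) = 1321.90 − 1323.43 = -1.53 m.

Δh ≈ -1.53 m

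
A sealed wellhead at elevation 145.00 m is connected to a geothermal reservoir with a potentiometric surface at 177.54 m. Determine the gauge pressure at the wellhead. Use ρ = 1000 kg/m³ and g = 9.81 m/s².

Head above the cap: Δh = 177.54 − 145.00 = 32.54 m.
P = ρgΔh = 1000 × 9.81 × 32.54 = 319217 Pa ≈ 319 kPa.

P ≈ 319 kPa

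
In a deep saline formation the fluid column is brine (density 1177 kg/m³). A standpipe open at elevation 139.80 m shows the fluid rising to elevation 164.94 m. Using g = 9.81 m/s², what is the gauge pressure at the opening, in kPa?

P ≈ 290 kPa

Pressure head ψ = h − z = 164.94 − 139.80 = 25.14 m.
P = ρgψ = 1177 × 9.81 × 25.14 = 290276 Pa ≈ 290 kPa.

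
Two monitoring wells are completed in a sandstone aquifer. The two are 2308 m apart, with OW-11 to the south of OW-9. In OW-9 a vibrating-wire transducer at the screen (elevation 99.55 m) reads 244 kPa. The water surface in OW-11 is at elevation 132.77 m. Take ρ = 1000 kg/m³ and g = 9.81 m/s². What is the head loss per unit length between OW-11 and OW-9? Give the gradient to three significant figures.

i ≈ 0.00362 m/m

Pressure head at OW-9: ψ = P/(ρg) = 244×1000 / (1000 × 9.81) = 24.87 m.
Total head at OW-9: h = z + ψ = 99.55 + 24.87 = 124.42 m.
Total head at OW-11: h = 132.77 m (water level in the piezometer is the total head).
Head difference: h(OW-9) − h(OW-11) = 124.42 − 132.77 = -8.35 m.
Hydraulic gradient: i = |Δh| / L = 8.35 / 2308 = 0.00362.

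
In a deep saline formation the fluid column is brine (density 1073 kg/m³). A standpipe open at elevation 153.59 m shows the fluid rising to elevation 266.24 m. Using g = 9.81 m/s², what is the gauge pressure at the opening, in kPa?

P ≈ 1190 kPa

Pressure head ψ = h − z = 266.24 − 153.59 = 112.65 m.
P = ρgψ = 1073 × 9.81 × 112.65 = 1185769 Pa ≈ 1190 kPa.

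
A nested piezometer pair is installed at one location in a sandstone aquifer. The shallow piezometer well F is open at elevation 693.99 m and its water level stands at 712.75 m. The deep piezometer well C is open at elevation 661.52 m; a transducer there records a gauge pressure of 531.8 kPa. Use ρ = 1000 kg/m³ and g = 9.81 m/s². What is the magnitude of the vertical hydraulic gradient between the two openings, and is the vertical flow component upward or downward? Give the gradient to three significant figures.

|i_v| ≈ 0.0918; vertical flow is upward

Total head at well F: h = 712.75 m (water level in the standpipe).
Pressure head at well C: ψ = P/(ρg) = 531.8×1000 / (1000 × 9.81) = 54.21 m.
Total head at well C: h = z + ψ = 661.52 + 54.21 = 715.73 m.
Δh = h(well F) − h(well C) = 712.75 − 715.73 = -2.98 m.
Vertical separation Δz = 693.99 − 661.52 = 32.47 m.
|i_v| = |Δh| / Δz = 2.98 / 32.47 = 0.0918.
Head is higher in the deep piezometer, so vertical flow is upward (discharge condition).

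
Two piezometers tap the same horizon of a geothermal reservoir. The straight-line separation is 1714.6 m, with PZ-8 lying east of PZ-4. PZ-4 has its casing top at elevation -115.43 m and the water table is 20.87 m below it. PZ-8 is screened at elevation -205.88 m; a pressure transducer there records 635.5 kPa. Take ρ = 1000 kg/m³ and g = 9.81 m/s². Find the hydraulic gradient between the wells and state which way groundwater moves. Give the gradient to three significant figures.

Total head at PZ-4: h = -115.43 − 20.87 = -136.30 m.
Pressure head at PZ-8: ψ = P/(ρg) = 635.5×1000 / (1000 × 9.81) = 64.78 m.
Total head at PZ-8: h = z + ψ = -205.88 + 64.78 = -141.10 m.
Head difference: h(PZ-4) − h(PZ-8) = -136.30 − (-141.10) = 4.80 m.
Hydraulic gradient: i = |Δh| / L = 4.80 / 1714.6 = 0.00280.
Flow is from higher to lower head: from PZ-4 toward PZ-8, i.e. toward the east.

i ≈ 0.00280; groundwater flows toward the east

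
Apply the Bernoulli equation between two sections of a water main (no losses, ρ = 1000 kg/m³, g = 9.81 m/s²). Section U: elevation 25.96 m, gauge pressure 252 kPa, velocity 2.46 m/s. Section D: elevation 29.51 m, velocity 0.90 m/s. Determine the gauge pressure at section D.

Pressure head at U: ψ₁ = P₁/(ρg) = 252×1000 / (1000 × 9.81) = 25.69 m.
Velocity heads: v₁²/2g = 2.46²/19.62 = 0.308 m; v₂²/2g = 0.90²/19.62 = 0.041 m.
Total head H = z₁ + ψ₁ + v₁²/2g = 25.96 + 25.69 + 0.308 = 51.96 m.
ψ₂ = H − z₂ − v₂²/2g = 51.96 − 29.51 − 0.041 = 22.41 m.
P₂ = ρgψ₂ = 1000 × 9.81 × 22.41 ≈ 220 kPa.

P₂ ≈ 220 kPa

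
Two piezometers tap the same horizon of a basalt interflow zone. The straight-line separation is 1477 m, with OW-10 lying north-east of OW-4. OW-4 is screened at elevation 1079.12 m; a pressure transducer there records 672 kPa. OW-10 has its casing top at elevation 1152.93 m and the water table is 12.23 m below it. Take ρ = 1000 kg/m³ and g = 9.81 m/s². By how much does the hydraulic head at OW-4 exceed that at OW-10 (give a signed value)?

Pressure head at OW-4: ψ = P/(ρg) = 672×1000 / (1000 × 9.81) = 68.50 m.
Total head at OW-4: h = z + ψ = 1079.12 + 68.50 = 1147.62 m.
Total head at OW-10: h = 1152.93 − 12.23 = 1140.70 m.
Head difference: h(OW-4) − h(OW-10) = 1147.62 − 1140.70 = 6.92 m.

Δh ≈ 6.92 m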